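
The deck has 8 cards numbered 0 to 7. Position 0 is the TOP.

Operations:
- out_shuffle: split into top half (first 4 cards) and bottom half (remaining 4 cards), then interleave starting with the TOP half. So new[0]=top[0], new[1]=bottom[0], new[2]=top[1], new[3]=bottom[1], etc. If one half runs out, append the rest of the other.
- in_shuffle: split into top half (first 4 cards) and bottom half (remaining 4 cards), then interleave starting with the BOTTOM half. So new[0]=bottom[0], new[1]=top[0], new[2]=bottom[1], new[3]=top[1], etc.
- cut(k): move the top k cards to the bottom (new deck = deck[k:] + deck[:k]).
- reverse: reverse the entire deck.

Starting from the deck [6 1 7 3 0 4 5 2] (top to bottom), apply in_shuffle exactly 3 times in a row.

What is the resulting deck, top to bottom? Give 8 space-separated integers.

Answer: 2 5 4 0 3 7 1 6

Derivation:
After op 1 (in_shuffle): [0 6 4 1 5 7 2 3]
After op 2 (in_shuffle): [5 0 7 6 2 4 3 1]
After op 3 (in_shuffle): [2 5 4 0 3 7 1 6]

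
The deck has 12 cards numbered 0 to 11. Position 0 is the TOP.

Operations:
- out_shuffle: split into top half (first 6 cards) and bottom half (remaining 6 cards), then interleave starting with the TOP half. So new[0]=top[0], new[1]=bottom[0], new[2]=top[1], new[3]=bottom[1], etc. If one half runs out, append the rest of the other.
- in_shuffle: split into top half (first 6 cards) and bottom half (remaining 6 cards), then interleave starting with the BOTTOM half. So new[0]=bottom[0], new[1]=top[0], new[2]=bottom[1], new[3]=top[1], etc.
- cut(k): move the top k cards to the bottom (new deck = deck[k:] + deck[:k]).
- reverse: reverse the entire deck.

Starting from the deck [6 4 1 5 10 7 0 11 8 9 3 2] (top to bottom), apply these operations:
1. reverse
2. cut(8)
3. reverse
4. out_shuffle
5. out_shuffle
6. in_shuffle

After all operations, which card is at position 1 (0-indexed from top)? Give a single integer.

Answer: 10

Derivation:
After op 1 (reverse): [2 3 9 8 11 0 7 10 5 1 4 6]
After op 2 (cut(8)): [5 1 4 6 2 3 9 8 11 0 7 10]
After op 3 (reverse): [10 7 0 11 8 9 3 2 6 4 1 5]
After op 4 (out_shuffle): [10 3 7 2 0 6 11 4 8 1 9 5]
After op 5 (out_shuffle): [10 11 3 4 7 8 2 1 0 9 6 5]
After op 6 (in_shuffle): [2 10 1 11 0 3 9 4 6 7 5 8]
Position 1: card 10.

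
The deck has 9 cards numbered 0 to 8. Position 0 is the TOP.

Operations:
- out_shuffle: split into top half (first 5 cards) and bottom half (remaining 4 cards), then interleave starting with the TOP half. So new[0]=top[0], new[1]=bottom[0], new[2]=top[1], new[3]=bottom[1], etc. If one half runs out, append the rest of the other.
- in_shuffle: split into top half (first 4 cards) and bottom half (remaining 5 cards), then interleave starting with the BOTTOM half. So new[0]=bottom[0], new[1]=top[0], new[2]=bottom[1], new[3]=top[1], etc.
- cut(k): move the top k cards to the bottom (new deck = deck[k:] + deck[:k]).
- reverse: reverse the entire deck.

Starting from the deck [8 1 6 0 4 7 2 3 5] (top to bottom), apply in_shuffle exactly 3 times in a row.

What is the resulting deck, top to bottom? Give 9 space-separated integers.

Answer: 3 2 7 4 0 6 1 8 5

Derivation:
After op 1 (in_shuffle): [4 8 7 1 2 6 3 0 5]
After op 2 (in_shuffle): [2 4 6 8 3 7 0 1 5]
After op 3 (in_shuffle): [3 2 7 4 0 6 1 8 5]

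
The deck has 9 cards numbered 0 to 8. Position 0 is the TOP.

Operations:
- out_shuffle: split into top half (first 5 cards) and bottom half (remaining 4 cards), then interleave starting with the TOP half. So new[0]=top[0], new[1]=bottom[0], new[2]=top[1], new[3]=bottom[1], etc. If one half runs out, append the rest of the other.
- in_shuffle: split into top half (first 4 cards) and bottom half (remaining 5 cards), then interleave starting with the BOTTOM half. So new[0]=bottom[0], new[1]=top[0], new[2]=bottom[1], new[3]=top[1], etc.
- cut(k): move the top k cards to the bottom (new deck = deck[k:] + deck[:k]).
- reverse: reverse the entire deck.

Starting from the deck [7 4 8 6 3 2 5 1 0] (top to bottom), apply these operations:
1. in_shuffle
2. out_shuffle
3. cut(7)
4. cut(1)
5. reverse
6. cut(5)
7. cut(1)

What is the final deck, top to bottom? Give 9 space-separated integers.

After op 1 (in_shuffle): [3 7 2 4 5 8 1 6 0]
After op 2 (out_shuffle): [3 8 7 1 2 6 4 0 5]
After op 3 (cut(7)): [0 5 3 8 7 1 2 6 4]
After op 4 (cut(1)): [5 3 8 7 1 2 6 4 0]
After op 5 (reverse): [0 4 6 2 1 7 8 3 5]
After op 6 (cut(5)): [7 8 3 5 0 4 6 2 1]
After op 7 (cut(1)): [8 3 5 0 4 6 2 1 7]

Answer: 8 3 5 0 4 6 2 1 7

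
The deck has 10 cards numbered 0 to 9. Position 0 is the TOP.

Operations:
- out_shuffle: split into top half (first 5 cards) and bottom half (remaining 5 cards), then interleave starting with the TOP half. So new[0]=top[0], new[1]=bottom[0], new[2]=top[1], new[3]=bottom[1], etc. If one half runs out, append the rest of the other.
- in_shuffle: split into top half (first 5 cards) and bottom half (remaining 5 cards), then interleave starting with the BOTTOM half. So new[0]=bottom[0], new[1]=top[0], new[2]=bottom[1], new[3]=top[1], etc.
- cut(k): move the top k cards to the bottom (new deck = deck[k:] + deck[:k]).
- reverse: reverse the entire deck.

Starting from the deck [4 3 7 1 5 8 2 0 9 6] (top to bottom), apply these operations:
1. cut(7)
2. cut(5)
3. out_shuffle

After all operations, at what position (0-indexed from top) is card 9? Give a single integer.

After op 1 (cut(7)): [0 9 6 4 3 7 1 5 8 2]
After op 2 (cut(5)): [7 1 5 8 2 0 9 6 4 3]
After op 3 (out_shuffle): [7 0 1 9 5 6 8 4 2 3]
Card 9 is at position 3.

Answer: 3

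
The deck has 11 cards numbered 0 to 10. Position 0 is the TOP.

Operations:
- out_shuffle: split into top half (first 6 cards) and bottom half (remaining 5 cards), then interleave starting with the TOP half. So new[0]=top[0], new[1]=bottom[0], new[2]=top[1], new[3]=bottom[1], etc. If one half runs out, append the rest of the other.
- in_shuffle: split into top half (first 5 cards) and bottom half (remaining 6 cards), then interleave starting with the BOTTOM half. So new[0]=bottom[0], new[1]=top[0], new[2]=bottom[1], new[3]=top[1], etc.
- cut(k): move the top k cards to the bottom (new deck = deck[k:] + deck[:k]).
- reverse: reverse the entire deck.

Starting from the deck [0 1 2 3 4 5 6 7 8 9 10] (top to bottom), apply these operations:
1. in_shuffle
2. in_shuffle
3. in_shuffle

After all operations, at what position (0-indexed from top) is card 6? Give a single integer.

After op 1 (in_shuffle): [5 0 6 1 7 2 8 3 9 4 10]
After op 2 (in_shuffle): [2 5 8 0 3 6 9 1 4 7 10]
After op 3 (in_shuffle): [6 2 9 5 1 8 4 0 7 3 10]
Card 6 is at position 0.

Answer: 0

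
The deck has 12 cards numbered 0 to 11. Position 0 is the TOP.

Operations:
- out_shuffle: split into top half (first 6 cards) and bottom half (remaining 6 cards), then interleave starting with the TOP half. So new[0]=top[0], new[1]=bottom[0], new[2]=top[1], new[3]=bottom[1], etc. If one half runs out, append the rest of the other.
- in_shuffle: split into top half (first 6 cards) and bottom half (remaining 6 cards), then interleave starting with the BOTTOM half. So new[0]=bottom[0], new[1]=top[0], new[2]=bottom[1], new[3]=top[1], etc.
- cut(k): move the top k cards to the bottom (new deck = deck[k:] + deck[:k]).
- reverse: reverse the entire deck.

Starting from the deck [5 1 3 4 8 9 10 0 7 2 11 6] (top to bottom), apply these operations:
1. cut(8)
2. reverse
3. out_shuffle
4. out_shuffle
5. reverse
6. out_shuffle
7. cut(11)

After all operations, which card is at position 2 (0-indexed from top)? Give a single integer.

After op 1 (cut(8)): [7 2 11 6 5 1 3 4 8 9 10 0]
After op 2 (reverse): [0 10 9 8 4 3 1 5 6 11 2 7]
After op 3 (out_shuffle): [0 1 10 5 9 6 8 11 4 2 3 7]
After op 4 (out_shuffle): [0 8 1 11 10 4 5 2 9 3 6 7]
After op 5 (reverse): [7 6 3 9 2 5 4 10 11 1 8 0]
After op 6 (out_shuffle): [7 4 6 10 3 11 9 1 2 8 5 0]
After op 7 (cut(11)): [0 7 4 6 10 3 11 9 1 2 8 5]
Position 2: card 4.

Answer: 4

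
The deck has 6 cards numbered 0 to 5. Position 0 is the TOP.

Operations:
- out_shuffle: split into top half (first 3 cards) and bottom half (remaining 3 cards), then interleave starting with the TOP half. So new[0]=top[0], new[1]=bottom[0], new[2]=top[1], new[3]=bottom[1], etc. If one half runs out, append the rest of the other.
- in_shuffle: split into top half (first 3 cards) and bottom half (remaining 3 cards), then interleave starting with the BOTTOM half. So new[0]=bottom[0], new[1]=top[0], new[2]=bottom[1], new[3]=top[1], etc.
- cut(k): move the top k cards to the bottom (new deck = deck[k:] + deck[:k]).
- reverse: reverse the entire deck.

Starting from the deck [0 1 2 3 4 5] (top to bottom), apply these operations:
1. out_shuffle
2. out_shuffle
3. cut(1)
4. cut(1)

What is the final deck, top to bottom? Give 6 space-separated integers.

After op 1 (out_shuffle): [0 3 1 4 2 5]
After op 2 (out_shuffle): [0 4 3 2 1 5]
After op 3 (cut(1)): [4 3 2 1 5 0]
After op 4 (cut(1)): [3 2 1 5 0 4]

Answer: 3 2 1 5 0 4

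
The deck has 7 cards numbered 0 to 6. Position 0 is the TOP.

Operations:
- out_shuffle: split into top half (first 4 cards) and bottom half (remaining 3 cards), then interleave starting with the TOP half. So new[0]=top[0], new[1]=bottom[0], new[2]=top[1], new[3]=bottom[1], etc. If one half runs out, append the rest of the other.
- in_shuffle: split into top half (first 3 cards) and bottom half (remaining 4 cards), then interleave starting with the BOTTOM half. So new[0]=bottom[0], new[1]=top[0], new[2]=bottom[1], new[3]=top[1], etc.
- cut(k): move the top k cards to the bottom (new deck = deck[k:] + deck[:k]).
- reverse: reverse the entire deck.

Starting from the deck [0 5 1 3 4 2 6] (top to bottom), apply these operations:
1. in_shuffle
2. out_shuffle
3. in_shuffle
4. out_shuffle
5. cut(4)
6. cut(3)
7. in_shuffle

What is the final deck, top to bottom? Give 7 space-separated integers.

After op 1 (in_shuffle): [3 0 4 5 2 1 6]
After op 2 (out_shuffle): [3 2 0 1 4 6 5]
After op 3 (in_shuffle): [1 3 4 2 6 0 5]
After op 4 (out_shuffle): [1 6 3 0 4 5 2]
After op 5 (cut(4)): [4 5 2 1 6 3 0]
After op 6 (cut(3)): [1 6 3 0 4 5 2]
After op 7 (in_shuffle): [0 1 4 6 5 3 2]

Answer: 0 1 4 6 5 3 2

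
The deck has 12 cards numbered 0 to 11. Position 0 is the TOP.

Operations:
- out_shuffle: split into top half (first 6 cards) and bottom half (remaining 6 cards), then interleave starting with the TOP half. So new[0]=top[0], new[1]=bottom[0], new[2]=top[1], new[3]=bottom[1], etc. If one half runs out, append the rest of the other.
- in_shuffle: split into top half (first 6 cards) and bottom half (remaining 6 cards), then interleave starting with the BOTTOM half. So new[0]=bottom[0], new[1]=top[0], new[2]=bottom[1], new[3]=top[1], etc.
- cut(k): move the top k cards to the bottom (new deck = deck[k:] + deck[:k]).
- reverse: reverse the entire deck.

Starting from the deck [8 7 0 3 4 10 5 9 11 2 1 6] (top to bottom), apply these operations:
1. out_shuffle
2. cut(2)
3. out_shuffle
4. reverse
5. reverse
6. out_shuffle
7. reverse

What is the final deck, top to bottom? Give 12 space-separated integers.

Answer: 5 10 2 0 8 1 3 9 6 4 11 7

Derivation:
After op 1 (out_shuffle): [8 5 7 9 0 11 3 2 4 1 10 6]
After op 2 (cut(2)): [7 9 0 11 3 2 4 1 10 6 8 5]
After op 3 (out_shuffle): [7 4 9 1 0 10 11 6 3 8 2 5]
After op 4 (reverse): [5 2 8 3 6 11 10 0 1 9 4 7]
After op 5 (reverse): [7 4 9 1 0 10 11 6 3 8 2 5]
After op 6 (out_shuffle): [7 11 4 6 9 3 1 8 0 2 10 5]
After op 7 (reverse): [5 10 2 0 8 1 3 9 6 4 11 7]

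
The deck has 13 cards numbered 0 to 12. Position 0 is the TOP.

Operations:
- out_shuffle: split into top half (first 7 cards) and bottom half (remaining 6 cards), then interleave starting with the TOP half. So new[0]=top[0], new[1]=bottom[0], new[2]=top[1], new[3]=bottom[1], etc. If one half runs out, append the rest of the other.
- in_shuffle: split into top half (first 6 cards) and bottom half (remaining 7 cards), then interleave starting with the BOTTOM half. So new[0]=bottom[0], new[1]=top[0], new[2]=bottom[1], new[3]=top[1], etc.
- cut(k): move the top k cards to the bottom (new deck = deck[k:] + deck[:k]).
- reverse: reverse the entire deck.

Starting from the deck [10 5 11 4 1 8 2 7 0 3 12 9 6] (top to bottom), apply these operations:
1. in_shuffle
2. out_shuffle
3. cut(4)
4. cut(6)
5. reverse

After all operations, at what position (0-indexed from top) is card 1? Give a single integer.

After op 1 (in_shuffle): [2 10 7 5 0 11 3 4 12 1 9 8 6]
After op 2 (out_shuffle): [2 4 10 12 7 1 5 9 0 8 11 6 3]
After op 3 (cut(4)): [7 1 5 9 0 8 11 6 3 2 4 10 12]
After op 4 (cut(6)): [11 6 3 2 4 10 12 7 1 5 9 0 8]
After op 5 (reverse): [8 0 9 5 1 7 12 10 4 2 3 6 11]
Card 1 is at position 4.

Answer: 4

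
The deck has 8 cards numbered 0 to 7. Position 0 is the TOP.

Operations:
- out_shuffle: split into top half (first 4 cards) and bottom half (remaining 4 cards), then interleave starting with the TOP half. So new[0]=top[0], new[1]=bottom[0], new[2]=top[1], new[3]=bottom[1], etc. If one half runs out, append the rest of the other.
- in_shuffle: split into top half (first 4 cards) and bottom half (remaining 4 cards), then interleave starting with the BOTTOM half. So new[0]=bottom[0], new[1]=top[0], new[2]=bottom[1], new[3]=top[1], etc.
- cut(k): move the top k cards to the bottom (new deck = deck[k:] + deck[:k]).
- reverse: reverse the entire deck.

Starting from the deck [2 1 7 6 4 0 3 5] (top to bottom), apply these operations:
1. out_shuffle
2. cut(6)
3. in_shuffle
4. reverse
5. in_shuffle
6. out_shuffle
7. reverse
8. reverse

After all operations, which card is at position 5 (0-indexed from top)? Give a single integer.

After op 1 (out_shuffle): [2 4 1 0 7 3 6 5]
After op 2 (cut(6)): [6 5 2 4 1 0 7 3]
After op 3 (in_shuffle): [1 6 0 5 7 2 3 4]
After op 4 (reverse): [4 3 2 7 5 0 6 1]
After op 5 (in_shuffle): [5 4 0 3 6 2 1 7]
After op 6 (out_shuffle): [5 6 4 2 0 1 3 7]
After op 7 (reverse): [7 3 1 0 2 4 6 5]
After op 8 (reverse): [5 6 4 2 0 1 3 7]
Position 5: card 1.

Answer: 1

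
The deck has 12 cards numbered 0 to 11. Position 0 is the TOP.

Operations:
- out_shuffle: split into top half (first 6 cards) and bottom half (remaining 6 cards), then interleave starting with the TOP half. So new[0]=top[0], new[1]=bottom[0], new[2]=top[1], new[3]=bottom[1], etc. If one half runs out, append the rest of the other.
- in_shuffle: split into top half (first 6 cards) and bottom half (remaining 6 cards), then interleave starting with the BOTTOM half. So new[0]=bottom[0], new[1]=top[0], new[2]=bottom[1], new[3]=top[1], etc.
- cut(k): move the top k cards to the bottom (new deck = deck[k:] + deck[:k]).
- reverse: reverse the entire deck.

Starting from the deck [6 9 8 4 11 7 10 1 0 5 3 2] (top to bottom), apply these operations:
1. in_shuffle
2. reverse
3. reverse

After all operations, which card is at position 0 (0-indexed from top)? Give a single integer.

Answer: 10

Derivation:
After op 1 (in_shuffle): [10 6 1 9 0 8 5 4 3 11 2 7]
After op 2 (reverse): [7 2 11 3 4 5 8 0 9 1 6 10]
After op 3 (reverse): [10 6 1 9 0 8 5 4 3 11 2 7]
Position 0: card 10.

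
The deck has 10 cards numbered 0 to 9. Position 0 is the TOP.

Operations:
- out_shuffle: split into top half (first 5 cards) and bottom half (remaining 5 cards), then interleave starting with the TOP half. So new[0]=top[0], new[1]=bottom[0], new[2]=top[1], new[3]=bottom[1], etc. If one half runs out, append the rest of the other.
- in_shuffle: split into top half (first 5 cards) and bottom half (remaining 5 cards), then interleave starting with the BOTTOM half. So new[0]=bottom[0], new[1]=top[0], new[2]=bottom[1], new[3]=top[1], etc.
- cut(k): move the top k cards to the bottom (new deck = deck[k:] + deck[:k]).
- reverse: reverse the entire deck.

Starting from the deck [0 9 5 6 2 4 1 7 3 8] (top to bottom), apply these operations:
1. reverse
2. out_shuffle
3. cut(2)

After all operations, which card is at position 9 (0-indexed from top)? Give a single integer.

Answer: 2

Derivation:
After op 1 (reverse): [8 3 7 1 4 2 6 5 9 0]
After op 2 (out_shuffle): [8 2 3 6 7 5 1 9 4 0]
After op 3 (cut(2)): [3 6 7 5 1 9 4 0 8 2]
Position 9: card 2.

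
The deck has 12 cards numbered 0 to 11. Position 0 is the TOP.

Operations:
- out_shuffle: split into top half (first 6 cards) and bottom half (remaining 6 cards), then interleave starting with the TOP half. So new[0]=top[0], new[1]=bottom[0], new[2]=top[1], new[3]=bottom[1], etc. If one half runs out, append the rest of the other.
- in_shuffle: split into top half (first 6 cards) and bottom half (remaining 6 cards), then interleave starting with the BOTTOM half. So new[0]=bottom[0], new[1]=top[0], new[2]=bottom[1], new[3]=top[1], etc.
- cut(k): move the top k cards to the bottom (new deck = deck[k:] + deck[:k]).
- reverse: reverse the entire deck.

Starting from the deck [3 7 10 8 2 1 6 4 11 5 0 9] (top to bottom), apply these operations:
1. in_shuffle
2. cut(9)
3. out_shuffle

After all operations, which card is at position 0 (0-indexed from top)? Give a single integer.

After op 1 (in_shuffle): [6 3 4 7 11 10 5 8 0 2 9 1]
After op 2 (cut(9)): [2 9 1 6 3 4 7 11 10 5 8 0]
After op 3 (out_shuffle): [2 7 9 11 1 10 6 5 3 8 4 0]
Position 0: card 2.

Answer: 2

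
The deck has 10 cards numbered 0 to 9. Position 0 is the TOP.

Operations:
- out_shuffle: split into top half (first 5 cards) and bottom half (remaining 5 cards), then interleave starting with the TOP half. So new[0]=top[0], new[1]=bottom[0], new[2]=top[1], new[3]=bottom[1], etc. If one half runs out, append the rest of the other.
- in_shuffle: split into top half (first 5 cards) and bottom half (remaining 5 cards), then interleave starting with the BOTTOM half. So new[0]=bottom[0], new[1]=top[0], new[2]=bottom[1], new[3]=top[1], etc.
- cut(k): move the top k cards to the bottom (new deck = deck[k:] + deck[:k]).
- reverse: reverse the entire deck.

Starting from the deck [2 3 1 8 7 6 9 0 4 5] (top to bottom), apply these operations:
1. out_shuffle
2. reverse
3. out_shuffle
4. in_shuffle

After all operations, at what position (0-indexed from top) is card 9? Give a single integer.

After op 1 (out_shuffle): [2 6 3 9 1 0 8 4 7 5]
After op 2 (reverse): [5 7 4 8 0 1 9 3 6 2]
After op 3 (out_shuffle): [5 1 7 9 4 3 8 6 0 2]
After op 4 (in_shuffle): [3 5 8 1 6 7 0 9 2 4]
Card 9 is at position 7.

Answer: 7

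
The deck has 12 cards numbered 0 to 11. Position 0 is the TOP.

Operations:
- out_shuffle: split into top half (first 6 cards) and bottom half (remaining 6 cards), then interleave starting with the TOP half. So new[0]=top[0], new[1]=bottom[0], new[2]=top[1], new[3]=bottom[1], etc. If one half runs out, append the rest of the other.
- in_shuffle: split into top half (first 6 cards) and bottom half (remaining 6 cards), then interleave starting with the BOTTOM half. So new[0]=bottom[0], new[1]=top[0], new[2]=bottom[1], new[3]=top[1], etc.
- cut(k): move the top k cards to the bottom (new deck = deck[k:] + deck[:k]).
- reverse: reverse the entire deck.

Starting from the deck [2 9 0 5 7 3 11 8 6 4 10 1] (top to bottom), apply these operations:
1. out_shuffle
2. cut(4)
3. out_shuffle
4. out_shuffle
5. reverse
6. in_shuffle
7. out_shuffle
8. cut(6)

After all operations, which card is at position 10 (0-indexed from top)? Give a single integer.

Answer: 6

Derivation:
After op 1 (out_shuffle): [2 11 9 8 0 6 5 4 7 10 3 1]
After op 2 (cut(4)): [0 6 5 4 7 10 3 1 2 11 9 8]
After op 3 (out_shuffle): [0 3 6 1 5 2 4 11 7 9 10 8]
After op 4 (out_shuffle): [0 4 3 11 6 7 1 9 5 10 2 8]
After op 5 (reverse): [8 2 10 5 9 1 7 6 11 3 4 0]
After op 6 (in_shuffle): [7 8 6 2 11 10 3 5 4 9 0 1]
After op 7 (out_shuffle): [7 3 8 5 6 4 2 9 11 0 10 1]
After op 8 (cut(6)): [2 9 11 0 10 1 7 3 8 5 6 4]
Position 10: card 6.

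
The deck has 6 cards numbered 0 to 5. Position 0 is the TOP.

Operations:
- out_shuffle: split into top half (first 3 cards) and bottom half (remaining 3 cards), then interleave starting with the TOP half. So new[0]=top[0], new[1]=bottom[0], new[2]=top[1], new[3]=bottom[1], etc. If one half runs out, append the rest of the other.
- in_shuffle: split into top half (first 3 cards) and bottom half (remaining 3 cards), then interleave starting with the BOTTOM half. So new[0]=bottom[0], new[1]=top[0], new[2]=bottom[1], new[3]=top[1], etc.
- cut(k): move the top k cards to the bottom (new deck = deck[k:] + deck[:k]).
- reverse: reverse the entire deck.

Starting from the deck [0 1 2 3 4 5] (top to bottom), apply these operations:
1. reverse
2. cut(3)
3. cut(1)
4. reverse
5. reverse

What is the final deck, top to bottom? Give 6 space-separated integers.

Answer: 1 0 5 4 3 2

Derivation:
After op 1 (reverse): [5 4 3 2 1 0]
After op 2 (cut(3)): [2 1 0 5 4 3]
After op 3 (cut(1)): [1 0 5 4 3 2]
After op 4 (reverse): [2 3 4 5 0 1]
After op 5 (reverse): [1 0 5 4 3 2]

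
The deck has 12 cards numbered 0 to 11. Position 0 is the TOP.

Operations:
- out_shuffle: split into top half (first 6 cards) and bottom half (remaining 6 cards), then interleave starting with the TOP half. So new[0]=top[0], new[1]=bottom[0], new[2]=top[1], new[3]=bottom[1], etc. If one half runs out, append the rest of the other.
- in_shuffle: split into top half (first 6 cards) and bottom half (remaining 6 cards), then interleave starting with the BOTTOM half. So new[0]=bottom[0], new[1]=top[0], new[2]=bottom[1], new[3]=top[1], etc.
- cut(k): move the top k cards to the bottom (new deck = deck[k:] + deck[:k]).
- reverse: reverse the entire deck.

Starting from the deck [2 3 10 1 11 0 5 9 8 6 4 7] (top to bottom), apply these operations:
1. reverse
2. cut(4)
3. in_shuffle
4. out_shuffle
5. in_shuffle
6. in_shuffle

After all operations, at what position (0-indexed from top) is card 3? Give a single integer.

After op 1 (reverse): [7 4 6 8 9 5 0 11 1 10 3 2]
After op 2 (cut(4)): [9 5 0 11 1 10 3 2 7 4 6 8]
After op 3 (in_shuffle): [3 9 2 5 7 0 4 11 6 1 8 10]
After op 4 (out_shuffle): [3 4 9 11 2 6 5 1 7 8 0 10]
After op 5 (in_shuffle): [5 3 1 4 7 9 8 11 0 2 10 6]
After op 6 (in_shuffle): [8 5 11 3 0 1 2 4 10 7 6 9]
Card 3 is at position 3.

Answer: 3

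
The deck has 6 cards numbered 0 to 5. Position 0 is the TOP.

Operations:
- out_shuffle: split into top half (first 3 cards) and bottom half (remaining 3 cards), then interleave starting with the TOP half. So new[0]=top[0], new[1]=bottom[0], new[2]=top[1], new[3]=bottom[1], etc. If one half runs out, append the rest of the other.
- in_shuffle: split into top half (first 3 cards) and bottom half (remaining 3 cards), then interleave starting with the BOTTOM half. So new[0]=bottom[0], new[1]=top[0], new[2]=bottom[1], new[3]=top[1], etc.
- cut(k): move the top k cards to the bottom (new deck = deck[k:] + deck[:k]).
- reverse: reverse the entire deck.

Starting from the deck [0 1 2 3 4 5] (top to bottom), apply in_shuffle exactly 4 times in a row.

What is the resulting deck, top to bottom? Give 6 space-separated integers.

Answer: 3 0 4 1 5 2

Derivation:
After op 1 (in_shuffle): [3 0 4 1 5 2]
After op 2 (in_shuffle): [1 3 5 0 2 4]
After op 3 (in_shuffle): [0 1 2 3 4 5]
After op 4 (in_shuffle): [3 0 4 1 5 2]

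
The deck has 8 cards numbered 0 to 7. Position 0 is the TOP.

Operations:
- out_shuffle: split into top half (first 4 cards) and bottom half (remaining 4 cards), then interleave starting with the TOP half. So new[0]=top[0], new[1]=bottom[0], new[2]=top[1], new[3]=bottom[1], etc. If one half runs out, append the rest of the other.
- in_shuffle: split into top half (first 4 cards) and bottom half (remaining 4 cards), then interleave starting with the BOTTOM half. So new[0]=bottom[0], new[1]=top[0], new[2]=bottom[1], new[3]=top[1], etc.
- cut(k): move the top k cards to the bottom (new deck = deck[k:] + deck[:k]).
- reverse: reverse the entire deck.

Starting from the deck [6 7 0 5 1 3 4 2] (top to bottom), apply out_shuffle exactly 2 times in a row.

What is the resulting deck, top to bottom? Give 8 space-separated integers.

After op 1 (out_shuffle): [6 1 7 3 0 4 5 2]
After op 2 (out_shuffle): [6 0 1 4 7 5 3 2]

Answer: 6 0 1 4 7 5 3 2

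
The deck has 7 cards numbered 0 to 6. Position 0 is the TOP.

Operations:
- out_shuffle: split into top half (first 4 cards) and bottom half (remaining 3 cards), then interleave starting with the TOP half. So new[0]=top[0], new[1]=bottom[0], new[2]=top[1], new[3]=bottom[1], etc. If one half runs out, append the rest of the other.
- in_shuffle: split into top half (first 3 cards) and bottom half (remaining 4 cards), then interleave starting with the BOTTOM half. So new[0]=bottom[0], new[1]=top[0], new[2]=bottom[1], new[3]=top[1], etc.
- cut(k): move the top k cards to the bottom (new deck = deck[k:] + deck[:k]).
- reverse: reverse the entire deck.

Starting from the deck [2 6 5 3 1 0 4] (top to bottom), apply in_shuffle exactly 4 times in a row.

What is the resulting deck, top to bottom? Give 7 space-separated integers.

After op 1 (in_shuffle): [3 2 1 6 0 5 4]
After op 2 (in_shuffle): [6 3 0 2 5 1 4]
After op 3 (in_shuffle): [2 6 5 3 1 0 4]
After op 4 (in_shuffle): [3 2 1 6 0 5 4]

Answer: 3 2 1 6 0 5 4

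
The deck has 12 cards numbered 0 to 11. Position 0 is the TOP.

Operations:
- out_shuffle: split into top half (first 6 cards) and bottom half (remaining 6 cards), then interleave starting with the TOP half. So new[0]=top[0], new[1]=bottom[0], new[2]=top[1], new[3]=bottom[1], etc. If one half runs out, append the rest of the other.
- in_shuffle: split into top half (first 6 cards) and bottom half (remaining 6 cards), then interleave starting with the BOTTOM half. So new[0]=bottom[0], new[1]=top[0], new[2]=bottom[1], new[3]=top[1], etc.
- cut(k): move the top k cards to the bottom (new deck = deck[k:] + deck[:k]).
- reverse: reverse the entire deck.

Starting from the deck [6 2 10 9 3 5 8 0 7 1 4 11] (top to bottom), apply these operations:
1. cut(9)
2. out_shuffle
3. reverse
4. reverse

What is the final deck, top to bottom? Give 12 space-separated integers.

After op 1 (cut(9)): [1 4 11 6 2 10 9 3 5 8 0 7]
After op 2 (out_shuffle): [1 9 4 3 11 5 6 8 2 0 10 7]
After op 3 (reverse): [7 10 0 2 8 6 5 11 3 4 9 1]
After op 4 (reverse): [1 9 4 3 11 5 6 8 2 0 10 7]

Answer: 1 9 4 3 11 5 6 8 2 0 10 7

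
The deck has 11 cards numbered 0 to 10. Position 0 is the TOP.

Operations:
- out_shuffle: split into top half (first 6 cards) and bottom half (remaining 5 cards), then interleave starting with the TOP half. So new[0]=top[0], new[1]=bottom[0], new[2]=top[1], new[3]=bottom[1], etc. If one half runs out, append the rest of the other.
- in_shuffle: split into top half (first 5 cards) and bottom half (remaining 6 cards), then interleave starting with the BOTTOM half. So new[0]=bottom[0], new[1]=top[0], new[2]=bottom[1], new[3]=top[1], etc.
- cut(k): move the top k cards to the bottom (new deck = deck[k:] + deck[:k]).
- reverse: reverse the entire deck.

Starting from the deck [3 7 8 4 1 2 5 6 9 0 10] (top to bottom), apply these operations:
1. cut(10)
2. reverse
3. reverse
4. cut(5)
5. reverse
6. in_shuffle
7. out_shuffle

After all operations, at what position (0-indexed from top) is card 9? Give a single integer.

Answer: 4

Derivation:
After op 1 (cut(10)): [10 3 7 8 4 1 2 5 6 9 0]
After op 2 (reverse): [0 9 6 5 2 1 4 8 7 3 10]
After op 3 (reverse): [10 3 7 8 4 1 2 5 6 9 0]
After op 4 (cut(5)): [1 2 5 6 9 0 10 3 7 8 4]
After op 5 (reverse): [4 8 7 3 10 0 9 6 5 2 1]
After op 6 (in_shuffle): [0 4 9 8 6 7 5 3 2 10 1]
After op 7 (out_shuffle): [0 5 4 3 9 2 8 10 6 1 7]
Card 9 is at position 4.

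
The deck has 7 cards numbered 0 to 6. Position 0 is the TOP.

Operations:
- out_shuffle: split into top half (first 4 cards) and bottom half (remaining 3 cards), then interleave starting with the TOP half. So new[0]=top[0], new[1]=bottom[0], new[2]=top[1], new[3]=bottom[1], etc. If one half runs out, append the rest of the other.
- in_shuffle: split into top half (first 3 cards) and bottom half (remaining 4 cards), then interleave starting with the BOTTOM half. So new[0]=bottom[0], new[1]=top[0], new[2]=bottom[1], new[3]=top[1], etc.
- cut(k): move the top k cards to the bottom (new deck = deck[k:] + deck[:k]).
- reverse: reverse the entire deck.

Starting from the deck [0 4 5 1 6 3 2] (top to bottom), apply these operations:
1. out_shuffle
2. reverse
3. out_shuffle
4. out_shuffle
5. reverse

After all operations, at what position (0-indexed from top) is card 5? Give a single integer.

After op 1 (out_shuffle): [0 6 4 3 5 2 1]
After op 2 (reverse): [1 2 5 3 4 6 0]
After op 3 (out_shuffle): [1 4 2 6 5 0 3]
After op 4 (out_shuffle): [1 5 4 0 2 3 6]
After op 5 (reverse): [6 3 2 0 4 5 1]
Card 5 is at position 5.

Answer: 5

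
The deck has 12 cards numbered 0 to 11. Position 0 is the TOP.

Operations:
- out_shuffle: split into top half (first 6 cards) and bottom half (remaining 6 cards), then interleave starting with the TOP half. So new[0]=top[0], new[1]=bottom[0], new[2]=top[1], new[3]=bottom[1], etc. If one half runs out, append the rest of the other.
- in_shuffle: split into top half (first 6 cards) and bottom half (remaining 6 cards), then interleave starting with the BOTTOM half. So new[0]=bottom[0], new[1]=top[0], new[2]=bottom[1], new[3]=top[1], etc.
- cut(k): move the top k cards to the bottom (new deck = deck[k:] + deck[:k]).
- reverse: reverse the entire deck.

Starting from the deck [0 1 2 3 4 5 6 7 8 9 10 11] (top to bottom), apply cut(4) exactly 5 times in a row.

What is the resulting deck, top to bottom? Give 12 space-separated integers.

Answer: 8 9 10 11 0 1 2 3 4 5 6 7

Derivation:
After op 1 (cut(4)): [4 5 6 7 8 9 10 11 0 1 2 3]
After op 2 (cut(4)): [8 9 10 11 0 1 2 3 4 5 6 7]
After op 3 (cut(4)): [0 1 2 3 4 5 6 7 8 9 10 11]
After op 4 (cut(4)): [4 5 6 7 8 9 10 11 0 1 2 3]
After op 5 (cut(4)): [8 9 10 11 0 1 2 3 4 5 6 7]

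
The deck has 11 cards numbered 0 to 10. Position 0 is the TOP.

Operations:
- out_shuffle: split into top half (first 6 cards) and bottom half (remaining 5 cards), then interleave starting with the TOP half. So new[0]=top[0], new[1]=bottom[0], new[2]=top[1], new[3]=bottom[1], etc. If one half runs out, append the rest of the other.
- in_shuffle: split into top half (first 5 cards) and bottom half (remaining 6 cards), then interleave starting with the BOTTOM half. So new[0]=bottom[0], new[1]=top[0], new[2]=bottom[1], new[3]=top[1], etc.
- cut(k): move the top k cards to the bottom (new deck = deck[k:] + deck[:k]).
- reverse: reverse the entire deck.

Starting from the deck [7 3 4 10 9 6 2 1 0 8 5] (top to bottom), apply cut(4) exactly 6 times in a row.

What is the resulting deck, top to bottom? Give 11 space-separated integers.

After op 1 (cut(4)): [9 6 2 1 0 8 5 7 3 4 10]
After op 2 (cut(4)): [0 8 5 7 3 4 10 9 6 2 1]
After op 3 (cut(4)): [3 4 10 9 6 2 1 0 8 5 7]
After op 4 (cut(4)): [6 2 1 0 8 5 7 3 4 10 9]
After op 5 (cut(4)): [8 5 7 3 4 10 9 6 2 1 0]
After op 6 (cut(4)): [4 10 9 6 2 1 0 8 5 7 3]

Answer: 4 10 9 6 2 1 0 8 5 7 3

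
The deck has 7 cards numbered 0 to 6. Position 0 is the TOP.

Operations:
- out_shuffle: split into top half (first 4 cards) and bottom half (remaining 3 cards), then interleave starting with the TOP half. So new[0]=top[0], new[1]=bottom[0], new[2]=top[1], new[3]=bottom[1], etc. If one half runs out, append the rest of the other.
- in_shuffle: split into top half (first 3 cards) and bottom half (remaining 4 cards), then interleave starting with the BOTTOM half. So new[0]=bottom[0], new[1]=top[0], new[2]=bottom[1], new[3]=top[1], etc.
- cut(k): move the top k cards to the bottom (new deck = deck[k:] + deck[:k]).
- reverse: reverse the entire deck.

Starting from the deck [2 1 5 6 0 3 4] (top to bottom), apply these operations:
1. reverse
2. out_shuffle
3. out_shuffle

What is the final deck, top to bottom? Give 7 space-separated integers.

After op 1 (reverse): [4 3 0 6 5 1 2]
After op 2 (out_shuffle): [4 5 3 1 0 2 6]
After op 3 (out_shuffle): [4 0 5 2 3 6 1]

Answer: 4 0 5 2 3 6 1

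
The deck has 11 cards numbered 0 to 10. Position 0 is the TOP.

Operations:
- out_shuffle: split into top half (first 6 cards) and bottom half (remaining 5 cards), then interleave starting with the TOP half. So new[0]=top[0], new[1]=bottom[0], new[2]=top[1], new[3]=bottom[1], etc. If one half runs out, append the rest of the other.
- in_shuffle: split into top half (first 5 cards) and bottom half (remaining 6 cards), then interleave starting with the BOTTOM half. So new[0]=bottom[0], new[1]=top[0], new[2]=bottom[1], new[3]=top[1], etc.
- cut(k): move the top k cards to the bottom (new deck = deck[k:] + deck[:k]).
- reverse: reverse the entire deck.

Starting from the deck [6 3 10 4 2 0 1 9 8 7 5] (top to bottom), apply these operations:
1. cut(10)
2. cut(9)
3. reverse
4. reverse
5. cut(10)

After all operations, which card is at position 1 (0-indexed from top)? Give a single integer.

After op 1 (cut(10)): [5 6 3 10 4 2 0 1 9 8 7]
After op 2 (cut(9)): [8 7 5 6 3 10 4 2 0 1 9]
After op 3 (reverse): [9 1 0 2 4 10 3 6 5 7 8]
After op 4 (reverse): [8 7 5 6 3 10 4 2 0 1 9]
After op 5 (cut(10)): [9 8 7 5 6 3 10 4 2 0 1]
Position 1: card 8.

Answer: 8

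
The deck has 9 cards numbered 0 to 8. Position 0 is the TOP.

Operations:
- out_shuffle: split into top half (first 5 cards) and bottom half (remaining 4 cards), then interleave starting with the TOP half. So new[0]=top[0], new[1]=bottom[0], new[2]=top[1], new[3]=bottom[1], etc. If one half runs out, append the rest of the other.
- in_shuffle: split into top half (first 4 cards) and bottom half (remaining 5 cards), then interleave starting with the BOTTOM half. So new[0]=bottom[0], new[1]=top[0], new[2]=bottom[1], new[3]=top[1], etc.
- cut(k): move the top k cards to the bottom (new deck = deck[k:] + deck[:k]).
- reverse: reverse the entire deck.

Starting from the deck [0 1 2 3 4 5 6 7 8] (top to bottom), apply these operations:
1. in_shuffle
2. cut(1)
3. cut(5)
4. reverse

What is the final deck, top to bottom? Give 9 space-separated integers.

Answer: 2 6 1 5 0 4 8 3 7

Derivation:
After op 1 (in_shuffle): [4 0 5 1 6 2 7 3 8]
After op 2 (cut(1)): [0 5 1 6 2 7 3 8 4]
After op 3 (cut(5)): [7 3 8 4 0 5 1 6 2]
After op 4 (reverse): [2 6 1 5 0 4 8 3 7]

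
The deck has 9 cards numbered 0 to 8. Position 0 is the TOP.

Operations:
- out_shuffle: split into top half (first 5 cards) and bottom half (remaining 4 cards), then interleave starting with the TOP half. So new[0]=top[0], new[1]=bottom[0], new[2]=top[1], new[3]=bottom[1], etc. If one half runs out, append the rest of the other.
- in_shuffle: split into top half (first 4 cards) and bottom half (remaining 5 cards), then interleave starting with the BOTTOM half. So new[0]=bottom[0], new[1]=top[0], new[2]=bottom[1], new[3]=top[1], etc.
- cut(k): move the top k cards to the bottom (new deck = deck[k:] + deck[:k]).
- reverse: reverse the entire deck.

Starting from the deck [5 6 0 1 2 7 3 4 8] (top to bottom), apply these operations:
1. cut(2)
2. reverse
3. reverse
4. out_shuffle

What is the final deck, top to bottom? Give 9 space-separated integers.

Answer: 0 4 1 8 2 5 7 6 3

Derivation:
After op 1 (cut(2)): [0 1 2 7 3 4 8 5 6]
After op 2 (reverse): [6 5 8 4 3 7 2 1 0]
After op 3 (reverse): [0 1 2 7 3 4 8 5 6]
After op 4 (out_shuffle): [0 4 1 8 2 5 7 6 3]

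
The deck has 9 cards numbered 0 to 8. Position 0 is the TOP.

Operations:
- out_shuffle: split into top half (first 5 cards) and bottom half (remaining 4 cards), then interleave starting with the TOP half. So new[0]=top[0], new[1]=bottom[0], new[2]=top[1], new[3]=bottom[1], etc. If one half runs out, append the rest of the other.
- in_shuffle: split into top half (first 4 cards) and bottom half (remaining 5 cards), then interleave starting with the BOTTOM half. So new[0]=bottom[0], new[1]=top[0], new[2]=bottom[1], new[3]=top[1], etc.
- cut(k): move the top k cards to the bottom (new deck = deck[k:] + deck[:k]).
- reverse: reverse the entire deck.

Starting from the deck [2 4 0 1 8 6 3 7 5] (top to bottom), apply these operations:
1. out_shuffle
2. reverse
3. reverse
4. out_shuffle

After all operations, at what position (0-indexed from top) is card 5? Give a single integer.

After op 1 (out_shuffle): [2 6 4 3 0 7 1 5 8]
After op 2 (reverse): [8 5 1 7 0 3 4 6 2]
After op 3 (reverse): [2 6 4 3 0 7 1 5 8]
After op 4 (out_shuffle): [2 7 6 1 4 5 3 8 0]
Card 5 is at position 5.

Answer: 5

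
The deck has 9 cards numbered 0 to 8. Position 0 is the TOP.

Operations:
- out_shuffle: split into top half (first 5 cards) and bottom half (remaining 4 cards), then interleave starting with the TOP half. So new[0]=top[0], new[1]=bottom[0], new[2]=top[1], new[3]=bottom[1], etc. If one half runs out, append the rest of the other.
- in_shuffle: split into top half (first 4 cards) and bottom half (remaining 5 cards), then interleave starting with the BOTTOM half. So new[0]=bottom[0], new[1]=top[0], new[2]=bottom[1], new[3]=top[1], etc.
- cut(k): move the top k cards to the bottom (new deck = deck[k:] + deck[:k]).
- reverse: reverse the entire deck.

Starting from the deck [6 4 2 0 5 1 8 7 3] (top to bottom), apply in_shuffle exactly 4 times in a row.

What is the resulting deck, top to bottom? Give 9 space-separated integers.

After op 1 (in_shuffle): [5 6 1 4 8 2 7 0 3]
After op 2 (in_shuffle): [8 5 2 6 7 1 0 4 3]
After op 3 (in_shuffle): [7 8 1 5 0 2 4 6 3]
After op 4 (in_shuffle): [0 7 2 8 4 1 6 5 3]

Answer: 0 7 2 8 4 1 6 5 3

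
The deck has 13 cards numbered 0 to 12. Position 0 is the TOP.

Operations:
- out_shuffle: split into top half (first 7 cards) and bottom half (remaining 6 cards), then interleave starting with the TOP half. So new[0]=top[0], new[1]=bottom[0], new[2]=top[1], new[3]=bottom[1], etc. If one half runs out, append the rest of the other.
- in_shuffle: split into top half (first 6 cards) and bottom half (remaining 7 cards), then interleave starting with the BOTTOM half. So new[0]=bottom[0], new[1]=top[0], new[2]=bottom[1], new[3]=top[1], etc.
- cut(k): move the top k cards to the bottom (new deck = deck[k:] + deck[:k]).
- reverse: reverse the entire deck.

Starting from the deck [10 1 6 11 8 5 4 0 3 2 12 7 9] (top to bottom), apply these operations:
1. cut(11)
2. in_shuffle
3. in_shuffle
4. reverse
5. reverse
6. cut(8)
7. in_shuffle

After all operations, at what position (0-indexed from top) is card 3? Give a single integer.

Answer: 6

Derivation:
After op 1 (cut(11)): [7 9 10 1 6 11 8 5 4 0 3 2 12]
After op 2 (in_shuffle): [8 7 5 9 4 10 0 1 3 6 2 11 12]
After op 3 (in_shuffle): [0 8 1 7 3 5 6 9 2 4 11 10 12]
After op 4 (reverse): [12 10 11 4 2 9 6 5 3 7 1 8 0]
After op 5 (reverse): [0 8 1 7 3 5 6 9 2 4 11 10 12]
After op 6 (cut(8)): [2 4 11 10 12 0 8 1 7 3 5 6 9]
After op 7 (in_shuffle): [8 2 1 4 7 11 3 10 5 12 6 0 9]
Card 3 is at position 6.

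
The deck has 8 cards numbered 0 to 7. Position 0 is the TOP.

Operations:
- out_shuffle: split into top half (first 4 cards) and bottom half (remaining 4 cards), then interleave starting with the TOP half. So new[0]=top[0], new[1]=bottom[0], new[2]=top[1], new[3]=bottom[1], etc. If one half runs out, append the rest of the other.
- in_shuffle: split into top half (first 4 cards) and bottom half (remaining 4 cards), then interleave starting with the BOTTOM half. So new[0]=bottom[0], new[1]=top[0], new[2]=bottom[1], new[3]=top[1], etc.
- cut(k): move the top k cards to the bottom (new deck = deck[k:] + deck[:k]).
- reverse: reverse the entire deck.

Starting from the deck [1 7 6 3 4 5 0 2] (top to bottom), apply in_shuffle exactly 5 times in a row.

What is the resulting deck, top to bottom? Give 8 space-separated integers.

Answer: 7 3 5 2 1 6 4 0

Derivation:
After op 1 (in_shuffle): [4 1 5 7 0 6 2 3]
After op 2 (in_shuffle): [0 4 6 1 2 5 3 7]
After op 3 (in_shuffle): [2 0 5 4 3 6 7 1]
After op 4 (in_shuffle): [3 2 6 0 7 5 1 4]
After op 5 (in_shuffle): [7 3 5 2 1 6 4 0]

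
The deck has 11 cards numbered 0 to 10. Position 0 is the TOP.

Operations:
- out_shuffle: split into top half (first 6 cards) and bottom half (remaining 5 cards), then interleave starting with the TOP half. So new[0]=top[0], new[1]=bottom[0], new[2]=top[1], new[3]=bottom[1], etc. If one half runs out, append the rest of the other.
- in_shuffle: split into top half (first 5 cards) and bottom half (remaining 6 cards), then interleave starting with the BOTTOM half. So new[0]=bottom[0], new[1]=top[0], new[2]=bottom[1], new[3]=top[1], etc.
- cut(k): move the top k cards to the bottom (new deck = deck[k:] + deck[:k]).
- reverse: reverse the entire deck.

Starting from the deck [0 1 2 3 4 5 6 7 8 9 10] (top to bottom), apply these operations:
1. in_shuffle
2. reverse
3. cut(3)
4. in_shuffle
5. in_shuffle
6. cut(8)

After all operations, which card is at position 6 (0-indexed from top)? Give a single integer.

After op 1 (in_shuffle): [5 0 6 1 7 2 8 3 9 4 10]
After op 2 (reverse): [10 4 9 3 8 2 7 1 6 0 5]
After op 3 (cut(3)): [3 8 2 7 1 6 0 5 10 4 9]
After op 4 (in_shuffle): [6 3 0 8 5 2 10 7 4 1 9]
After op 5 (in_shuffle): [2 6 10 3 7 0 4 8 1 5 9]
After op 6 (cut(8)): [1 5 9 2 6 10 3 7 0 4 8]
Position 6: card 3.

Answer: 3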